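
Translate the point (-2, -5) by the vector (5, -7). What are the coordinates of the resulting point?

Translation by (5, -7) (homogeneous matrix [[1, 0, 5], [0, 1, -7], [0, 0, 1]]):
x' = -2 + 5 = 3
y' = -5 + -7 = -12
Result: (3, -12)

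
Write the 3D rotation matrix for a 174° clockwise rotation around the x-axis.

Rotation matrix for clockwise 174° around x-axis:
A clockwise rotation by 174° is a counterclockwise rotation by -174°.
cos(-174°) = -0.9945, sin(-174°) = -0.1045
Result: [[1, 0, 0], [0, -0.9945, 0.1045], [0, -0.1045, -0.9945]]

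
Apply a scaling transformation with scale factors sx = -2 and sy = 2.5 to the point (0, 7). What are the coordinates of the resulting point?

Scaling matrix:
[[-2, 0], [0, 2.50]]
Result: (0 × -2, 7 × 2.5) = (0, 17.5)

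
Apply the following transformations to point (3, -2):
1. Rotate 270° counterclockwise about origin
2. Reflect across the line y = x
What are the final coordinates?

Step 1: Rotate 270° → (-2, -3)
Step 2: Reflect across line y = x → (-3, -2)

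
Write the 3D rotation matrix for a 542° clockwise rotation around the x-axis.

Rotation matrix for clockwise 542° around x-axis:
A clockwise rotation by 542° is a counterclockwise rotation by -542°.
cos(-542°) = -0.9994, sin(-542°) = 0.0349
Result: [[1, 0, 0], [0, -0.9994, -0.0349], [0, 0.0349, -0.9994]]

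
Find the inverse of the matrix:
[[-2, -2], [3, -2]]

For [[a,b],[c,d]], inverse = (1/det)·[[d,-b],[-c,a]]
det = (-2)(-2) - (-2)(3) = 4 - -6 = 10
Inverse = (1/10)·[[-2, 2], [-3, -2]]
= [[-1/5, 1/5], [-3/10, -1/5]]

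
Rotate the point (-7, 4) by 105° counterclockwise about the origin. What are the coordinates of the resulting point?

Rotation matrix for 105°: [[cos 105°, -sin 105°], [sin 105°, cos 105°]] ≈ [[-0.258819, -0.965926], [0.965926, -0.258819]]
[[-0.258819, -0.965926], [0.965926, -0.258819]] × [-7, 4]ᵀ ≈ [-2.0520, -7.7968]ᵀ
Result: (-2.0520, -7.7968)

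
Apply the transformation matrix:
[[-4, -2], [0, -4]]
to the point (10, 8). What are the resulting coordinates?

Matrix multiplication:
[[-4, -2], [0, -4]] × [10, 8]ᵀ
= [(-4)(10) + (-2)(8), (0)(10) + (-4)(8)]ᵀ
= [-56, -32]ᵀ
Result: (-56, -32)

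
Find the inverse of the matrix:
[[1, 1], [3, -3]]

For [[a,b],[c,d]], inverse = (1/det)·[[d,-b],[-c,a]]
det = (1)(-3) - (1)(3) = -3 - 3 = -6
Inverse = (1/-6)·[[-3, -1], [-3, 1]]
= [[1/2, 1/6], [1/2, -1/6]]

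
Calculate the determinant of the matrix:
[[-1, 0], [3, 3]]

For a 2×2 matrix [[a, b], [c, d]], det = ad - bc
det = (-1)(3) - (0)(3) = -3 - 0 = -3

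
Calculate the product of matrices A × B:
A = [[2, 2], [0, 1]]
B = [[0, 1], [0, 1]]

Matrix multiplication:
C[0][0] = 2×0 + 2×0 = 0
C[0][1] = 2×1 + 2×1 = 4
C[1][0] = 0×0 + 1×0 = 0
C[1][1] = 0×1 + 1×1 = 1
Result: [[0, 4], [0, 1]]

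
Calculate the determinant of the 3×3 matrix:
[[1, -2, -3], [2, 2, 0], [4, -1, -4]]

Expansion along first row:
det = 1·det([[2,0],[-1,-4]]) - -2·det([[2,0],[4,-4]]) + -3·det([[2,2],[4,-1]])
    = 1·(2·-4 - 0·-1) - -2·(2·-4 - 0·4) + -3·(2·-1 - 2·4)
    = 1·-8 - -2·-8 + -3·-10
    = -8 + -16 + 30 = 6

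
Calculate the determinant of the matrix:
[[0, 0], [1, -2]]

For a 2×2 matrix [[a, b], [c, d]], det = ad - bc
det = (0)(-2) - (0)(1) = 0 - 0 = 0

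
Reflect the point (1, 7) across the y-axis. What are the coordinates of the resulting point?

Reflection across y-axis: (1, 7) → (-1, 7)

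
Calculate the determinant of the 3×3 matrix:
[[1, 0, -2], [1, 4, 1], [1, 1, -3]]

Expansion along first row:
det = 1·det([[4,1],[1,-3]]) - 0·det([[1,1],[1,-3]]) + -2·det([[1,4],[1,1]])
    = 1·(4·-3 - 1·1) - 0·(1·-3 - 1·1) + -2·(1·1 - 4·1)
    = 1·-13 - 0·-4 + -2·-3
    = -13 + 0 + 6 = -7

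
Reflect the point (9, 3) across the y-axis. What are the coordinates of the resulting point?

Reflection across y-axis: (9, 3) → (-9, 3)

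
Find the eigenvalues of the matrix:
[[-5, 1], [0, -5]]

Characteristic equation: det(A - λI) = 0
λ² - (trace)λ + (det) = 0
trace = -5 + -5 = -10, det = (-5)(-5) - (1)(0) = 25
λ² - (-10)λ + (25) = 0
λ = (-10 ± √((-10)² - 4·(25))) / 2 = (-10 ± √0) / 2
Solving: λ = -5, -5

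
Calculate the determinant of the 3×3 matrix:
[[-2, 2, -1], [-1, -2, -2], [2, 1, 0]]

Expansion along first row:
det = -2·det([[-2,-2],[1,0]]) - 2·det([[-1,-2],[2,0]]) + -1·det([[-1,-2],[2,1]])
    = -2·(-2·0 - -2·1) - 2·(-1·0 - -2·2) + -1·(-1·1 - -2·2)
    = -2·2 - 2·4 + -1·3
    = -4 + -8 + -3 = -15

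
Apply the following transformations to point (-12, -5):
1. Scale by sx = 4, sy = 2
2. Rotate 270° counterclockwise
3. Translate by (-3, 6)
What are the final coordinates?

Step 1: Scale → (-48, -10)
Step 2: Rotate 270° → (-10, 48)
Step 3: Translate → (-13, 54)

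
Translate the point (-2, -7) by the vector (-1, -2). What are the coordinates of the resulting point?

Translation by (-1, -2) (homogeneous matrix [[1, 0, -1], [0, 1, -2], [0, 0, 1]]):
x' = -2 + -1 = -3
y' = -7 + -2 = -9
Result: (-3, -9)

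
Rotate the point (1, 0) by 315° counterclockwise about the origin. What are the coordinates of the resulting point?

Rotation matrix for 315°: [[cos 315°, -sin 315°], [sin 315°, cos 315°]] ≈ [[0.707107, 0.707107], [-0.707107, 0.707107]]
[[0.707107, 0.707107], [-0.707107, 0.707107]] × [1, 0]ᵀ ≈ [0.7071, -0.7071]ᵀ
Result: (0.7071, -0.7071)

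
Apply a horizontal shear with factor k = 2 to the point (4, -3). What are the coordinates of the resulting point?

Shear matrix for horizontal shear with factor k = 2:
[[1, 2], [0, 1]]
Result: (4, -3) → (-2, -3)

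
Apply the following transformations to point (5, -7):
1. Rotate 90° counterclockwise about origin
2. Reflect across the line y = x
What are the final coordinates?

Step 1: Rotate 90° → (7, 5)
Step 2: Reflect across line y = x → (5, 7)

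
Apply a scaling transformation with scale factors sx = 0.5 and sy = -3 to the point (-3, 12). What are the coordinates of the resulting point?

Scaling matrix:
[[0.50, 0], [0, -3]]
Result: (-3 × 0.5, 12 × -3) = (-1.5, -36)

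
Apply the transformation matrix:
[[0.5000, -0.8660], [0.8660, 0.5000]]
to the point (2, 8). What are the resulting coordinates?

Matrix multiplication:
[[0.5000, -0.8660], [0.8660, 0.5000]] × [2, 8]ᵀ
= [(0.5000)(2) + (-0.8660)(8), (0.8660)(2) + (0.5000)(8)]ᵀ
= [-5.9280, 5.7320]ᵀ
Result: (-5.9280, 5.7320)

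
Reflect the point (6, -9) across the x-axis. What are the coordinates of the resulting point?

Reflection across x-axis: (6, -9) → (6, 9)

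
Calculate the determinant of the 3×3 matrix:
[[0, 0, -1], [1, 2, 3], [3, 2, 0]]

Expansion along first row:
det = 0·det([[2,3],[2,0]]) - 0·det([[1,3],[3,0]]) + -1·det([[1,2],[3,2]])
    = 0·(2·0 - 3·2) - 0·(1·0 - 3·3) + -1·(1·2 - 2·3)
    = 0·-6 - 0·-9 + -1·-4
    = 0 + 0 + 4 = 4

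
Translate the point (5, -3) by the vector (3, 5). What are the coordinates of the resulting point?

Translation by (3, 5) (homogeneous matrix [[1, 0, 3], [0, 1, 5], [0, 0, 1]]):
x' = 5 + 3 = 8
y' = -3 + 5 = 2
Result: (8, 2)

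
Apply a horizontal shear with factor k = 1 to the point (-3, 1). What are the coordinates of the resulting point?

Shear matrix for horizontal shear with factor k = 1:
[[1, 1], [0, 1]]
Result: (-3, 1) → (-2, 1)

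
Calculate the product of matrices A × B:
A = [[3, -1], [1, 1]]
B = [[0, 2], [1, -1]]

Matrix multiplication:
C[0][0] = 3×0 + -1×1 = -1
C[0][1] = 3×2 + -1×-1 = 7
C[1][0] = 1×0 + 1×1 = 1
C[1][1] = 1×2 + 1×-1 = 1
Result: [[-1, 7], [1, 1]]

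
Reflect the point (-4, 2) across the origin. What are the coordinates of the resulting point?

Reflection across origin: (-4, 2) → (4, -2)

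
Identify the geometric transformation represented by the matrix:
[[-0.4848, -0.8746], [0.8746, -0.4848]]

This matrix represents: rotation by 119° counterclockwise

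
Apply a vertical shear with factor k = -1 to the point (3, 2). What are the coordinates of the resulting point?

Shear matrix for vertical shear with factor k = -1:
[[1, 0], [-1, 1]]
Result: (3, 2) → (3, -1)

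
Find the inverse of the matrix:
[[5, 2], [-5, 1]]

For [[a,b],[c,d]], inverse = (1/det)·[[d,-b],[-c,a]]
det = (5)(1) - (2)(-5) = 5 - -10 = 15
Inverse = (1/15)·[[1, -2], [5, 5]]
= [[1/15, -2/15], [1/3, 1/3]]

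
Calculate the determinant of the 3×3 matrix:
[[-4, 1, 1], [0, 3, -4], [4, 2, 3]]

Expansion along first row:
det = -4·det([[3,-4],[2,3]]) - 1·det([[0,-4],[4,3]]) + 1·det([[0,3],[4,2]])
    = -4·(3·3 - -4·2) - 1·(0·3 - -4·4) + 1·(0·2 - 3·4)
    = -4·17 - 1·16 + 1·-12
    = -68 + -16 + -12 = -96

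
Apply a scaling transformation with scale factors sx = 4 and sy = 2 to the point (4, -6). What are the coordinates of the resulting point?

Scaling matrix:
[[4, 0], [0, 2]]
Result: (4 × 4, -6 × 2) = (16, -12)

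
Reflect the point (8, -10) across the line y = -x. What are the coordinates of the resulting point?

Reflection across line y = -x: (8, -10) → (10, -8)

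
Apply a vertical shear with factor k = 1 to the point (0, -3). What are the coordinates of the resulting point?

Shear matrix for vertical shear with factor k = 1:
[[1, 0], [1, 1]]
Result: (0, -3) → (0, -3)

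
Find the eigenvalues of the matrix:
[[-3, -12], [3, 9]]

Characteristic equation: det(A - λI) = 0
λ² - (trace)λ + (det) = 0
trace = -3 + 9 = 6, det = (-3)(9) - (-12)(3) = 9
λ² - (6)λ + (9) = 0
λ = (6 ± √((6)² - 4·(9))) / 2 = (6 ± √0) / 2
Solving: λ = 3, 3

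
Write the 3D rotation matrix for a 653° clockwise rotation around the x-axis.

Rotation matrix for clockwise 653° around x-axis:
A clockwise rotation by 653° is a counterclockwise rotation by -653°.
cos(-653°) = 0.3907, sin(-653°) = 0.9205
Result: [[1, 0, 0], [0, 0.3907, -0.9205], [0, 0.9205, 0.3907]]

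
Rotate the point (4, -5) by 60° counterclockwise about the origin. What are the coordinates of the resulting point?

Rotation matrix for 60°: [[cos 60°, -sin 60°], [sin 60°, cos 60°]] ≈ [[0.500000, -0.866025], [0.866025, 0.500000]]
[[0.500000, -0.866025], [0.866025, 0.500000]] × [4, -5]ᵀ ≈ [6.3301, 0.9641]ᵀ
Result: (6.3301, 0.9641)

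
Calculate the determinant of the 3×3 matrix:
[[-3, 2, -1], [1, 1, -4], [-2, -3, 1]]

Expansion along first row:
det = -3·det([[1,-4],[-3,1]]) - 2·det([[1,-4],[-2,1]]) + -1·det([[1,1],[-2,-3]])
    = -3·(1·1 - -4·-3) - 2·(1·1 - -4·-2) + -1·(1·-3 - 1·-2)
    = -3·-11 - 2·-7 + -1·-1
    = 33 + 14 + 1 = 48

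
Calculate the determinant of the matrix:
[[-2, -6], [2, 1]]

For a 2×2 matrix [[a, b], [c, d]], det = ad - bc
det = (-2)(1) - (-6)(2) = -2 - -12 = 10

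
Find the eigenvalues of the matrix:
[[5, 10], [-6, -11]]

Characteristic equation: det(A - λI) = 0
λ² - (trace)λ + (det) = 0
trace = 5 + -11 = -6, det = (5)(-11) - (10)(-6) = 5
λ² - (-6)λ + (5) = 0
λ = (-6 ± √((-6)² - 4·(5))) / 2 = (-6 ± √16) / 2
Solving: λ = -5, -1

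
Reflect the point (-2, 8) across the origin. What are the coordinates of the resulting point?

Reflection across origin: (-2, 8) → (2, -8)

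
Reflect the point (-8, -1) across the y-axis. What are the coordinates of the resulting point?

Reflection across y-axis: (-8, -1) → (8, -1)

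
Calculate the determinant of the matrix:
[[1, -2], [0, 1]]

For a 2×2 matrix [[a, b], [c, d]], det = ad - bc
det = (1)(1) - (-2)(0) = 1 - 0 = 1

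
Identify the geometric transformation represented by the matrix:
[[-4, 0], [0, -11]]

This matrix represents: non-uniform scaling by sx = -4, sy = -11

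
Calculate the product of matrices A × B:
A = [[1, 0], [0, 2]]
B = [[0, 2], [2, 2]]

Matrix multiplication:
C[0][0] = 1×0 + 0×2 = 0
C[0][1] = 1×2 + 0×2 = 2
C[1][0] = 0×0 + 2×2 = 4
C[1][1] = 0×2 + 2×2 = 4
Result: [[0, 2], [4, 4]]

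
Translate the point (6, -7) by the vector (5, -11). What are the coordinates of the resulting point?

Translation by (5, -11) (homogeneous matrix [[1, 0, 5], [0, 1, -11], [0, 0, 1]]):
x' = 6 + 5 = 11
y' = -7 + -11 = -18
Result: (11, -18)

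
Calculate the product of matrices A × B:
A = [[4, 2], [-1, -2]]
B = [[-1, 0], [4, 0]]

Matrix multiplication:
C[0][0] = 4×-1 + 2×4 = 4
C[0][1] = 4×0 + 2×0 = 0
C[1][0] = -1×-1 + -2×4 = -7
C[1][1] = -1×0 + -2×0 = 0
Result: [[4, 0], [-7, 0]]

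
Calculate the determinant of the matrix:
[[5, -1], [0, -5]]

For a 2×2 matrix [[a, b], [c, d]], det = ad - bc
det = (5)(-5) - (-1)(0) = -25 - 0 = -25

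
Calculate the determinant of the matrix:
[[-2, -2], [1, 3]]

For a 2×2 matrix [[a, b], [c, d]], det = ad - bc
det = (-2)(3) - (-2)(1) = -6 - -2 = -4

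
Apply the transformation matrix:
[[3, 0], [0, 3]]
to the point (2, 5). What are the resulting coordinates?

Matrix multiplication:
[[3, 0], [0, 3]] × [2, 5]ᵀ
= [(3)(2) + (0)(5), (0)(2) + (3)(5)]ᵀ
= [6, 15]ᵀ
Result: (6, 15)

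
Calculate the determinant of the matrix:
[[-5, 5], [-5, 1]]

For a 2×2 matrix [[a, b], [c, d]], det = ad - bc
det = (-5)(1) - (5)(-5) = -5 - -25 = 20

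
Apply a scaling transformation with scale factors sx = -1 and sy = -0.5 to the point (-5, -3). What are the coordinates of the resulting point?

Scaling matrix:
[[-1, 0], [0, -0.50]]
Result: (-5 × -1, -3 × -0.5) = (5, 1.5)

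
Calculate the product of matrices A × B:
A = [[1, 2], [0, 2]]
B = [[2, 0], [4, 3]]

Matrix multiplication:
C[0][0] = 1×2 + 2×4 = 10
C[0][1] = 1×0 + 2×3 = 6
C[1][0] = 0×2 + 2×4 = 8
C[1][1] = 0×0 + 2×3 = 6
Result: [[10, 6], [8, 6]]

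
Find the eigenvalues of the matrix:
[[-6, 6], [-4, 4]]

Characteristic equation: det(A - λI) = 0
λ² - (trace)λ + (det) = 0
trace = -6 + 4 = -2, det = (-6)(4) - (6)(-4) = 0
λ² - (-2)λ + (0) = 0
λ = (-2 ± √((-2)² - 4·(0))) / 2 = (-2 ± √4) / 2
Solving: λ = -2, 0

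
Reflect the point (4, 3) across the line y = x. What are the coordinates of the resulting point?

Reflection across line y = x: (4, 3) → (3, 4)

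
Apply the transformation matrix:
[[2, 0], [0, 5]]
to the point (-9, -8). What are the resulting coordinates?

Matrix multiplication:
[[2, 0], [0, 5]] × [-9, -8]ᵀ
= [(2)(-9) + (0)(-8), (0)(-9) + (5)(-8)]ᵀ
= [-18, -40]ᵀ
Result: (-18, -40)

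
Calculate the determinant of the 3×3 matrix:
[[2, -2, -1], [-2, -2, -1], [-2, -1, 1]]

Expansion along first row:
det = 2·det([[-2,-1],[-1,1]]) - -2·det([[-2,-1],[-2,1]]) + -1·det([[-2,-2],[-2,-1]])
    = 2·(-2·1 - -1·-1) - -2·(-2·1 - -1·-2) + -1·(-2·-1 - -2·-2)
    = 2·-3 - -2·-4 + -1·-2
    = -6 + -8 + 2 = -12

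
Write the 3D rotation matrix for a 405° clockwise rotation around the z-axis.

Rotation matrix for clockwise 405° around z-axis:
A clockwise rotation by 405° is a counterclockwise rotation by -405°.
cos(-405°) = √2/2, sin(-405°) = -√2/2
Result: [[√2/2, √2/2, 0], [-√2/2, √2/2, 0], [0, 0, 1]]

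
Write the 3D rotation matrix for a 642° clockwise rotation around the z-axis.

Rotation matrix for clockwise 642° around z-axis:
A clockwise rotation by 642° is a counterclockwise rotation by -642°.
cos(-642°) = 0.2079, sin(-642°) = 0.9781
Result: [[0.2079, -0.9781, 0], [0.9781, 0.2079, 0], [0, 0, 1]]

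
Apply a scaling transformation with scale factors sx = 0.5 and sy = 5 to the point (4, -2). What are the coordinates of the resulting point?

Scaling matrix:
[[0.50, 0], [0, 5]]
Result: (4 × 0.5, -2 × 5) = (2, -10)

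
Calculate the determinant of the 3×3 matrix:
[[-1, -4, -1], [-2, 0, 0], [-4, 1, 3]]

Expansion along first row:
det = -1·det([[0,0],[1,3]]) - -4·det([[-2,0],[-4,3]]) + -1·det([[-2,0],[-4,1]])
    = -1·(0·3 - 0·1) - -4·(-2·3 - 0·-4) + -1·(-2·1 - 0·-4)
    = -1·0 - -4·-6 + -1·-2
    = 0 + -24 + 2 = -22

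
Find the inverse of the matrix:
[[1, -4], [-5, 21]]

For [[a,b],[c,d]], inverse = (1/det)·[[d,-b],[-c,a]]
det = (1)(21) - (-4)(-5) = 21 - 20 = 1
Inverse = [[21, 4], [5, 1]]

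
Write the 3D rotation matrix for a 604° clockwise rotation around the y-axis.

Rotation matrix for clockwise 604° around y-axis:
A clockwise rotation by 604° is a counterclockwise rotation by -604°.
cos(-604°) = -0.4384, sin(-604°) = 0.8988
Result: [[-0.4384, 0, 0.8988], [0, 1, 0], [-0.8988, 0, -0.4384]]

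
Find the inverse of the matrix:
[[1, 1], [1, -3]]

For [[a,b],[c,d]], inverse = (1/det)·[[d,-b],[-c,a]]
det = (1)(-3) - (1)(1) = -3 - 1 = -4
Inverse = (1/-4)·[[-3, -1], [-1, 1]]
= [[3/4, 1/4], [1/4, -1/4]]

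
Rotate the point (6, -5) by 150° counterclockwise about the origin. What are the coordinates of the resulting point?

Rotation matrix for 150°: [[cos 150°, -sin 150°], [sin 150°, cos 150°]] ≈ [[-0.866025, -0.500000], [0.500000, -0.866025]]
[[-0.866025, -0.500000], [0.500000, -0.866025]] × [6, -5]ᵀ ≈ [-2.6962, 7.3301]ᵀ
Result: (-2.6962, 7.3301)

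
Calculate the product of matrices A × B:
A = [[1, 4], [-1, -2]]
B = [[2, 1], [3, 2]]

Matrix multiplication:
C[0][0] = 1×2 + 4×3 = 14
C[0][1] = 1×1 + 4×2 = 9
C[1][0] = -1×2 + -2×3 = -8
C[1][1] = -1×1 + -2×2 = -5
Result: [[14, 9], [-8, -5]]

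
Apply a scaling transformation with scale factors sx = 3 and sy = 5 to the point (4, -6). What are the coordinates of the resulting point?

Scaling matrix:
[[3, 0], [0, 5]]
Result: (4 × 3, -6 × 5) = (12, -30)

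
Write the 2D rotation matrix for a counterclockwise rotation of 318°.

Rotation matrix formula: [[cos θ, -sin θ], [sin θ, cos θ]]
For θ = 318°:
cos(318°) = 0.7431
sin(318°) = -0.6691
Result: [[0.7431, 0.6691], [-0.6691, 0.7431]]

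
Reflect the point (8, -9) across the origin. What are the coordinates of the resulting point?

Reflection across origin: (8, -9) → (-8, 9)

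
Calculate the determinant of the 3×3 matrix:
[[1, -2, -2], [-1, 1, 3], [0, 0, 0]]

Expansion along first row:
det = 1·det([[1,3],[0,0]]) - -2·det([[-1,3],[0,0]]) + -2·det([[-1,1],[0,0]])
    = 1·(1·0 - 3·0) - -2·(-1·0 - 3·0) + -2·(-1·0 - 1·0)
    = 1·0 - -2·0 + -2·0
    = 0 + 0 + 0 = 0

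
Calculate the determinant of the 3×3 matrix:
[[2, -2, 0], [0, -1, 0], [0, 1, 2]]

Expansion along first row:
det = 2·det([[-1,0],[1,2]]) - -2·det([[0,0],[0,2]]) + 0·det([[0,-1],[0,1]])
    = 2·(-1·2 - 0·1) - -2·(0·2 - 0·0) + 0·(0·1 - -1·0)
    = 2·-2 - -2·0 + 0·0
    = -4 + 0 + 0 = -4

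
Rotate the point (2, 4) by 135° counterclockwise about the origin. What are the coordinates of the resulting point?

Rotation matrix for 135°: [[cos 135°, -sin 135°], [sin 135°, cos 135°]] ≈ [[-0.707107, -0.707107], [0.707107, -0.707107]]
[[-0.707107, -0.707107], [0.707107, -0.707107]] × [2, 4]ᵀ ≈ [-4.2426, -1.4142]ᵀ
Result: (-4.2426, -1.4142)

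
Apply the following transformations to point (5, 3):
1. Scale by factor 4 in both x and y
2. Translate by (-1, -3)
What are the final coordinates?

Step 1: Scale (5, 3) by 4 → (20, 12)
Step 2: Translate by (-1, -3) → (19, 9)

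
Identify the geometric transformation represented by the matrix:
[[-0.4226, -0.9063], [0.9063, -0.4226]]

This matrix represents: rotation by 115° counterclockwise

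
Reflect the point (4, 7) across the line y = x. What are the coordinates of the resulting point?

Reflection across line y = x: (4, 7) → (7, 4)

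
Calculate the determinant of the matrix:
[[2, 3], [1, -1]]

For a 2×2 matrix [[a, b], [c, d]], det = ad - bc
det = (2)(-1) - (3)(1) = -2 - 3 = -5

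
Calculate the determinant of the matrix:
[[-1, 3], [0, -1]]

For a 2×2 matrix [[a, b], [c, d]], det = ad - bc
det = (-1)(-1) - (3)(0) = 1 - 0 = 1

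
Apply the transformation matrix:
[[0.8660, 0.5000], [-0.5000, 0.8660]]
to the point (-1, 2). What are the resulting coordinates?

Matrix multiplication:
[[0.8660, 0.5000], [-0.5000, 0.8660]] × [-1, 2]ᵀ
= [(0.8660)(-1) + (0.5000)(2), (-0.5000)(-1) + (0.8660)(2)]ᵀ
= [0.1340, 2.2320]ᵀ
Result: (0.1340, 2.2320)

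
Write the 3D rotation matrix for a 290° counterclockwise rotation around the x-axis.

Rotation matrix for counterclockwise 290° around x-axis:
cos(290°) = 0.3420, sin(290°) = -0.9397
Result: [[1, 0, 0], [0, 0.3420, 0.9397], [0, -0.9397, 0.3420]]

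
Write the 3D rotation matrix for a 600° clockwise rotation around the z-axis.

Rotation matrix for clockwise 600° around z-axis:
A clockwise rotation by 600° is a counterclockwise rotation by -600°.
cos(-600°) = -1/2, sin(-600°) = √3/2
Result: [[-1/2, -√3/2, 0], [√3/2, -1/2, 0], [0, 0, 1]]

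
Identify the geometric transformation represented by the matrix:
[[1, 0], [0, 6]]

This matrix represents: non-uniform scaling by sx = 1, sy = 6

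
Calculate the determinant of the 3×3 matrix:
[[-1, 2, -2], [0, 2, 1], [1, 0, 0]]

Expansion along first row:
det = -1·det([[2,1],[0,0]]) - 2·det([[0,1],[1,0]]) + -2·det([[0,2],[1,0]])
    = -1·(2·0 - 1·0) - 2·(0·0 - 1·1) + -2·(0·0 - 2·1)
    = -1·0 - 2·-1 + -2·-2
    = 0 + 2 + 4 = 6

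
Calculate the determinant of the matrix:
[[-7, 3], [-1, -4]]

For a 2×2 matrix [[a, b], [c, d]], det = ad - bc
det = (-7)(-4) - (3)(-1) = 28 - -3 = 31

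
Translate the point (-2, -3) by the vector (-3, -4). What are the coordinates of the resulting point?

Translation by (-3, -4) (homogeneous matrix [[1, 0, -3], [0, 1, -4], [0, 0, 1]]):
x' = -2 + -3 = -5
y' = -3 + -4 = -7
Result: (-5, -7)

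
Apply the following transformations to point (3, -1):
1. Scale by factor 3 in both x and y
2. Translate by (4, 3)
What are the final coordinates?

Step 1: Scale (3, -1) by 3 → (9, -3)
Step 2: Translate by (4, 3) → (13, 0)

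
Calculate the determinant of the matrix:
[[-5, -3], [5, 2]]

For a 2×2 matrix [[a, b], [c, d]], det = ad - bc
det = (-5)(2) - (-3)(5) = -10 - -15 = 5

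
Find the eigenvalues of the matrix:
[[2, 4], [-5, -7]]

Characteristic equation: det(A - λI) = 0
λ² - (trace)λ + (det) = 0
trace = 2 + -7 = -5, det = (2)(-7) - (4)(-5) = 6
λ² - (-5)λ + (6) = 0
λ = (-5 ± √((-5)² - 4·(6))) / 2 = (-5 ± √1) / 2
Solving: λ = -3, -2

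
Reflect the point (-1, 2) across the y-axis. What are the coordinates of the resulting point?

Reflection across y-axis: (-1, 2) → (1, 2)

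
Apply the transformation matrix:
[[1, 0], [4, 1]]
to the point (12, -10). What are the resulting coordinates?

Matrix multiplication:
[[1, 0], [4, 1]] × [12, -10]ᵀ
= [(1)(12) + (0)(-10), (4)(12) + (1)(-10)]ᵀ
= [12, 38]ᵀ
Result: (12, 38)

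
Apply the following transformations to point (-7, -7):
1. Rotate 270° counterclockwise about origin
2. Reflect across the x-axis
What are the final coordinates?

Step 1: Rotate 270° → (-7, 7)
Step 2: Reflect across x-axis → (-7, -7)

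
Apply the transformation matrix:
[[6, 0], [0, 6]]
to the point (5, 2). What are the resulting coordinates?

Matrix multiplication:
[[6, 0], [0, 6]] × [5, 2]ᵀ
= [(6)(5) + (0)(2), (0)(5) + (6)(2)]ᵀ
= [30, 12]ᵀ
Result: (30, 12)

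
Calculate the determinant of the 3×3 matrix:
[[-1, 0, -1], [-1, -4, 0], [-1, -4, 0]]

Expansion along first row:
det = -1·det([[-4,0],[-4,0]]) - 0·det([[-1,0],[-1,0]]) + -1·det([[-1,-4],[-1,-4]])
    = -1·(-4·0 - 0·-4) - 0·(-1·0 - 0·-1) + -1·(-1·-4 - -4·-1)
    = -1·0 - 0·0 + -1·0
    = 0 + 0 + 0 = 0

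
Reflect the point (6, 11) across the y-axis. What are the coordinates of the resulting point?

Reflection across y-axis: (6, 11) → (-6, 11)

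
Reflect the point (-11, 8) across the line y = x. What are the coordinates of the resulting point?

Reflection across line y = x: (-11, 8) → (8, -11)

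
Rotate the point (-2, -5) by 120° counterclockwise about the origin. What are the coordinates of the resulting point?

Rotation matrix for 120°: [[cos 120°, -sin 120°], [sin 120°, cos 120°]] ≈ [[-0.500000, -0.866025], [0.866025, -0.500000]]
[[-0.500000, -0.866025], [0.866025, -0.500000]] × [-2, -5]ᵀ ≈ [5.3301, 0.7679]ᵀ
Result: (5.3301, 0.7679)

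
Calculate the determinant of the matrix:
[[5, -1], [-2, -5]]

For a 2×2 matrix [[a, b], [c, d]], det = ad - bc
det = (5)(-5) - (-1)(-2) = -25 - 2 = -27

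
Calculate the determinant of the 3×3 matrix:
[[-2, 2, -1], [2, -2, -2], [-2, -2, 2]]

Expansion along first row:
det = -2·det([[-2,-2],[-2,2]]) - 2·det([[2,-2],[-2,2]]) + -1·det([[2,-2],[-2,-2]])
    = -2·(-2·2 - -2·-2) - 2·(2·2 - -2·-2) + -1·(2·-2 - -2·-2)
    = -2·-8 - 2·0 + -1·-8
    = 16 + 0 + 8 = 24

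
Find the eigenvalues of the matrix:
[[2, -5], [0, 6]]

Characteristic equation: det(A - λI) = 0
λ² - (trace)λ + (det) = 0
trace = 2 + 6 = 8, det = (2)(6) - (-5)(0) = 12
λ² - (8)λ + (12) = 0
λ = (8 ± √((8)² - 4·(12))) / 2 = (8 ± √16) / 2
Solving: λ = 2, 6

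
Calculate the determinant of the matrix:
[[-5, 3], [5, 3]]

For a 2×2 matrix [[a, b], [c, d]], det = ad - bc
det = (-5)(3) - (3)(5) = -15 - 15 = -30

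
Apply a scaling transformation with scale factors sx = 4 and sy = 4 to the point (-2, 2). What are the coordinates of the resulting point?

Scaling matrix:
[[4, 0], [0, 4]]
Result: (-2 × 4, 2 × 4) = (-8, 8)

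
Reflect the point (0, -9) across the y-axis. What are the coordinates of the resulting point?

Reflection across y-axis: (0, -9) → (0, -9)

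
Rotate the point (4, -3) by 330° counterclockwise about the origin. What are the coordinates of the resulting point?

Rotation matrix for 330°: [[cos 330°, -sin 330°], [sin 330°, cos 330°]] ≈ [[0.866025, 0.500000], [-0.500000, 0.866025]]
[[0.866025, 0.500000], [-0.500000, 0.866025]] × [4, -3]ᵀ ≈ [1.9641, -4.5981]ᵀ
Result: (1.9641, -4.5981)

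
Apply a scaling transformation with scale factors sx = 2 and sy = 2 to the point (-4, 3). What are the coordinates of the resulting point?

Scaling matrix:
[[2, 0], [0, 2]]
Result: (-4 × 2, 3 × 2) = (-8, 6)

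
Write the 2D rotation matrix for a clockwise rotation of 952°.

Rotation matrix formula: [[cos θ, -sin θ], [sin θ, cos θ]]
A clockwise rotation by 952° is equivalent to a counterclockwise rotation by -952°.
For θ = -952°:
cos(-952°) = -0.6157
sin(-952°) = 0.7880
Result: [[-0.6157, -0.7880], [0.7880, -0.6157]]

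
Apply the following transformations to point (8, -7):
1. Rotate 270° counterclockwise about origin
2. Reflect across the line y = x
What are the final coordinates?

Step 1: Rotate 270° → (-7, -8)
Step 2: Reflect across line y = x → (-8, -7)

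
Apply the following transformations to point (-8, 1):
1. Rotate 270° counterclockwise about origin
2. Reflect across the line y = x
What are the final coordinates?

Step 1: Rotate 270° → (1, 8)
Step 2: Reflect across line y = x → (8, 1)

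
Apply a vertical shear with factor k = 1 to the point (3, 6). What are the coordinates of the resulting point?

Shear matrix for vertical shear with factor k = 1:
[[1, 0], [1, 1]]
Result: (3, 6) → (3, 9)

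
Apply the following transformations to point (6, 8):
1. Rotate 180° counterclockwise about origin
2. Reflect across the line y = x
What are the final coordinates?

Step 1: Rotate 180° → (-6, -8)
Step 2: Reflect across line y = x → (-8, -6)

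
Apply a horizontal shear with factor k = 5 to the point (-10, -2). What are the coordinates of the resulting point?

Shear matrix for horizontal shear with factor k = 5:
[[1, 5], [0, 1]]
Result: (-10, -2) → (-20, -2)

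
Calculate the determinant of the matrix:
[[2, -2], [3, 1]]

For a 2×2 matrix [[a, b], [c, d]], det = ad - bc
det = (2)(1) - (-2)(3) = 2 - -6 = 8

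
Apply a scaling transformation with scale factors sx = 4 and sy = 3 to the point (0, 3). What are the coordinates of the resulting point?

Scaling matrix:
[[4, 0], [0, 3]]
Result: (0 × 4, 3 × 3) = (0, 9)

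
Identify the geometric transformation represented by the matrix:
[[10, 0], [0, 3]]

This matrix represents: non-uniform scaling by sx = 10, sy = 3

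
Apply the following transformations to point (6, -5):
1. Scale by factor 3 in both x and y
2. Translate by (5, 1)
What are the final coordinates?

Step 1: Scale (6, -5) by 3 → (18, -15)
Step 2: Translate by (5, 1) → (23, -14)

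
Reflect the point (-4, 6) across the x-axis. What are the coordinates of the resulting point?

Reflection across x-axis: (-4, 6) → (-4, -6)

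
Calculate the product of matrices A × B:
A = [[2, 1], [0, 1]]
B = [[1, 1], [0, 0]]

Matrix multiplication:
C[0][0] = 2×1 + 1×0 = 2
C[0][1] = 2×1 + 1×0 = 2
C[1][0] = 0×1 + 1×0 = 0
C[1][1] = 0×1 + 1×0 = 0
Result: [[2, 2], [0, 0]]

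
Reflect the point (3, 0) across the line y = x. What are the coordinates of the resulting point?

Reflection across line y = x: (3, 0) → (0, 3)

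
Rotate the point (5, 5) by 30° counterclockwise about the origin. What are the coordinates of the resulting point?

Rotation matrix for 30°: [[cos 30°, -sin 30°], [sin 30°, cos 30°]] ≈ [[0.866025, -0.500000], [0.500000, 0.866025]]
[[0.866025, -0.500000], [0.500000, 0.866025]] × [5, 5]ᵀ ≈ [1.8301, 6.8301]ᵀ
Result: (1.8301, 6.8301)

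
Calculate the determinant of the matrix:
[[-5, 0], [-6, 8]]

For a 2×2 matrix [[a, b], [c, d]], det = ad - bc
det = (-5)(8) - (0)(-6) = -40 - 0 = -40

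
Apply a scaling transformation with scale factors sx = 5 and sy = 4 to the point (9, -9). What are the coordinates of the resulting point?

Scaling matrix:
[[5, 0], [0, 4]]
Result: (9 × 5, -9 × 4) = (45, -36)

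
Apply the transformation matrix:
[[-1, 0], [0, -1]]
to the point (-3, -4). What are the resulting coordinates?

Matrix multiplication:
[[-1, 0], [0, -1]] × [-3, -4]ᵀ
= [(-1)(-3) + (0)(-4), (0)(-3) + (-1)(-4)]ᵀ
= [3, 4]ᵀ
Result: (3, 4)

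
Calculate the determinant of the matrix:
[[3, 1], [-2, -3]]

For a 2×2 matrix [[a, b], [c, d]], det = ad - bc
det = (3)(-3) - (1)(-2) = -9 - -2 = -7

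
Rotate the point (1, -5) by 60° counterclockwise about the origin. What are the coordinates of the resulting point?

Rotation matrix for 60°: [[cos 60°, -sin 60°], [sin 60°, cos 60°]] ≈ [[0.500000, -0.866025], [0.866025, 0.500000]]
[[0.500000, -0.866025], [0.866025, 0.500000]] × [1, -5]ᵀ ≈ [4.8301, -1.6340]ᵀ
Result: (4.8301, -1.6340)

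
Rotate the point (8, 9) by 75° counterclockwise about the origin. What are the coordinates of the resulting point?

Rotation matrix for 75°: [[cos 75°, -sin 75°], [sin 75°, cos 75°]] ≈ [[0.258819, -0.965926], [0.965926, 0.258819]]
[[0.258819, -0.965926], [0.965926, 0.258819]] × [8, 9]ᵀ ≈ [-6.6228, 10.0568]ᵀ
Result: (-6.6228, 10.0568)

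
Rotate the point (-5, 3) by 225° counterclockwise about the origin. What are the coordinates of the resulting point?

Rotation matrix for 225°: [[cos 225°, -sin 225°], [sin 225°, cos 225°]] ≈ [[-0.707107, 0.707107], [-0.707107, -0.707107]]
[[-0.707107, 0.707107], [-0.707107, -0.707107]] × [-5, 3]ᵀ ≈ [5.6569, 1.4142]ᵀ
Result: (5.6569, 1.4142)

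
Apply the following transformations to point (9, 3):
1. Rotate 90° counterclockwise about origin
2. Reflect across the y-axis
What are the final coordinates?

Step 1: Rotate 90° → (-3, 9)
Step 2: Reflect across y-axis → (3, 9)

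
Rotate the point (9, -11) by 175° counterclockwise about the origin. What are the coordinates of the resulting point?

Rotation matrix for 175°: [[cos 175°, -sin 175°], [sin 175°, cos 175°]] ≈ [[-0.996195, -0.087156], [0.087156, -0.996195]]
[[-0.996195, -0.087156], [0.087156, -0.996195]] × [9, -11]ᵀ ≈ [-8.0070, 11.7425]ᵀ
Result: (-8.0070, 11.7425)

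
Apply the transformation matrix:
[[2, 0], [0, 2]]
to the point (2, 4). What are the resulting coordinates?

Matrix multiplication:
[[2, 0], [0, 2]] × [2, 4]ᵀ
= [(2)(2) + (0)(4), (0)(2) + (2)(4)]ᵀ
= [4, 8]ᵀ
Result: (4, 8)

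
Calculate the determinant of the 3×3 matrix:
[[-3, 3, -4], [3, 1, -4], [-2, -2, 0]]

Expansion along first row:
det = -3·det([[1,-4],[-2,0]]) - 3·det([[3,-4],[-2,0]]) + -4·det([[3,1],[-2,-2]])
    = -3·(1·0 - -4·-2) - 3·(3·0 - -4·-2) + -4·(3·-2 - 1·-2)
    = -3·-8 - 3·-8 + -4·-4
    = 24 + 24 + 16 = 64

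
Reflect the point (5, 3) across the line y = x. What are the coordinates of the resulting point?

Reflection across line y = x: (5, 3) → (3, 5)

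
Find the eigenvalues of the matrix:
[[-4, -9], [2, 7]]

Characteristic equation: det(A - λI) = 0
λ² - (trace)λ + (det) = 0
trace = -4 + 7 = 3, det = (-4)(7) - (-9)(2) = -10
λ² - (3)λ + (-10) = 0
λ = (3 ± √((3)² - 4·(-10))) / 2 = (3 ± √49) / 2
Solving: λ = -2, 5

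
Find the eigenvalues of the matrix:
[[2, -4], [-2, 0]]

Characteristic equation: det(A - λI) = 0
λ² - (trace)λ + (det) = 0
trace = 2 + 0 = 2, det = (2)(0) - (-4)(-2) = -8
λ² - (2)λ + (-8) = 0
λ = (2 ± √((2)² - 4·(-8))) / 2 = (2 ± √36) / 2
Solving: λ = -2, 4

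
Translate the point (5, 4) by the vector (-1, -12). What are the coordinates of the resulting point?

Translation by (-1, -12) (homogeneous matrix [[1, 0, -1], [0, 1, -12], [0, 0, 1]]):
x' = 5 + -1 = 4
y' = 4 + -12 = -8
Result: (4, -8)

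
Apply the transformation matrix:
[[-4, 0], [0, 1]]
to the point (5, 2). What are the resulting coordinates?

Matrix multiplication:
[[-4, 0], [0, 1]] × [5, 2]ᵀ
= [(-4)(5) + (0)(2), (0)(5) + (1)(2)]ᵀ
= [-20, 2]ᵀ
Result: (-20, 2)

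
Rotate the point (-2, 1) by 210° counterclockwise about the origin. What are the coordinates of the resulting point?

Rotation matrix for 210°: [[cos 210°, -sin 210°], [sin 210°, cos 210°]] ≈ [[-0.866025, 0.500000], [-0.500000, -0.866025]]
[[-0.866025, 0.500000], [-0.500000, -0.866025]] × [-2, 1]ᵀ ≈ [2.2321, 0.1340]ᵀ
Result: (2.2321, 0.1340)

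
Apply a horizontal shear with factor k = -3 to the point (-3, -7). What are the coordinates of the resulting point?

Shear matrix for horizontal shear with factor k = -3:
[[1, -3], [0, 1]]
Result: (-3, -7) → (18, -7)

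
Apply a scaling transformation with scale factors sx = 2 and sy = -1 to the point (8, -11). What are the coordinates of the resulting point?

Scaling matrix:
[[2, 0], [0, -1]]
Result: (8 × 2, -11 × -1) = (16, 11)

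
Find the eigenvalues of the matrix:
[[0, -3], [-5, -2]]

Characteristic equation: det(A - λI) = 0
λ² - (trace)λ + (det) = 0
trace = 0 + -2 = -2, det = (0)(-2) - (-3)(-5) = -15
λ² - (-2)λ + (-15) = 0
λ = (-2 ± √((-2)² - 4·(-15))) / 2 = (-2 ± √64) / 2
Solving: λ = -5, 3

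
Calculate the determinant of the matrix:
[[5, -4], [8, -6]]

For a 2×2 matrix [[a, b], [c, d]], det = ad - bc
det = (5)(-6) - (-4)(8) = -30 - -32 = 2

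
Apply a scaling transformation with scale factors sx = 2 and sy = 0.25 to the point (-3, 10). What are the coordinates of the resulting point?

Scaling matrix:
[[2, 0], [0, 0.25]]
Result: (-3 × 2, 10 × 0.25) = (-6, 2.5)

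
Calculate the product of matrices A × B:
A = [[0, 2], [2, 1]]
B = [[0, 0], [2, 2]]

Matrix multiplication:
C[0][0] = 0×0 + 2×2 = 4
C[0][1] = 0×0 + 2×2 = 4
C[1][0] = 2×0 + 1×2 = 2
C[1][1] = 2×0 + 1×2 = 2
Result: [[4, 4], [2, 2]]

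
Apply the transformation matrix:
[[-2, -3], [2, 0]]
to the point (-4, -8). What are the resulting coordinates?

Matrix multiplication:
[[-2, -3], [2, 0]] × [-4, -8]ᵀ
= [(-2)(-4) + (-3)(-8), (2)(-4) + (0)(-8)]ᵀ
= [32, -8]ᵀ
Result: (32, -8)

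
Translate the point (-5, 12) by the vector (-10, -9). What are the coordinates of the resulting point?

Translation by (-10, -9) (homogeneous matrix [[1, 0, -10], [0, 1, -9], [0, 0, 1]]):
x' = -5 + -10 = -15
y' = 12 + -9 = 3
Result: (-15, 3)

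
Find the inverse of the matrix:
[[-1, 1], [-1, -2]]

For [[a,b],[c,d]], inverse = (1/det)·[[d,-b],[-c,a]]
det = (-1)(-2) - (1)(-1) = 2 - -1 = 3
Inverse = (1/3)·[[-2, -1], [1, -1]]
= [[-2/3, -1/3], [1/3, -1/3]]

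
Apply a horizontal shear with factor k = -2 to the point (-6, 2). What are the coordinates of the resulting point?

Shear matrix for horizontal shear with factor k = -2:
[[1, -2], [0, 1]]
Result: (-6, 2) → (-10, 2)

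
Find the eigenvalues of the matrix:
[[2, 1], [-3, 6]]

Characteristic equation: det(A - λI) = 0
λ² - (trace)λ + (det) = 0
trace = 2 + 6 = 8, det = (2)(6) - (1)(-3) = 15
λ² - (8)λ + (15) = 0
λ = (8 ± √((8)² - 4·(15))) / 2 = (8 ± √4) / 2
Solving: λ = 3, 5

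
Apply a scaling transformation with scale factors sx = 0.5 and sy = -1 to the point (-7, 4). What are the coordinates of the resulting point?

Scaling matrix:
[[0.50, 0], [0, -1]]
Result: (-7 × 0.5, 4 × -1) = (-3.5, -4)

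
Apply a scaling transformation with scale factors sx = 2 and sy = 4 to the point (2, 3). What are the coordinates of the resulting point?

Scaling matrix:
[[2, 0], [0, 4]]
Result: (2 × 2, 3 × 4) = (4, 12)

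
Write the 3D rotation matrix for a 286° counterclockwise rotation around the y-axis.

Rotation matrix for counterclockwise 286° around y-axis:
cos(286°) = 0.2756, sin(286°) = -0.9613
Result: [[0.2756, 0, -0.9613], [0, 1, 0], [0.9613, 0, 0.2756]]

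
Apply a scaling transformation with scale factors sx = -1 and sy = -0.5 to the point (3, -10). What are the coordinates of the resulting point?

Scaling matrix:
[[-1, 0], [0, -0.50]]
Result: (3 × -1, -10 × -0.5) = (-3, 5)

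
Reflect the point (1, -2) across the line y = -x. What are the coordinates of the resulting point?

Reflection across line y = -x: (1, -2) → (2, -1)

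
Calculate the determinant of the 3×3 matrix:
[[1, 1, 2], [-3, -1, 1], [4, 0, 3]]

Expansion along first row:
det = 1·det([[-1,1],[0,3]]) - 1·det([[-3,1],[4,3]]) + 2·det([[-3,-1],[4,0]])
    = 1·(-1·3 - 1·0) - 1·(-3·3 - 1·4) + 2·(-3·0 - -1·4)
    = 1·-3 - 1·-13 + 2·4
    = -3 + 13 + 8 = 18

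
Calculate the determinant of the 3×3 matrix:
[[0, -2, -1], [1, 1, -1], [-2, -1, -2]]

Expansion along first row:
det = 0·det([[1,-1],[-1,-2]]) - -2·det([[1,-1],[-2,-2]]) + -1·det([[1,1],[-2,-1]])
    = 0·(1·-2 - -1·-1) - -2·(1·-2 - -1·-2) + -1·(1·-1 - 1·-2)
    = 0·-3 - -2·-4 + -1·1
    = 0 + -8 + -1 = -9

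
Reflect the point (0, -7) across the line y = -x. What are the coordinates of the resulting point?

Reflection across line y = -x: (0, -7) → (7, 0)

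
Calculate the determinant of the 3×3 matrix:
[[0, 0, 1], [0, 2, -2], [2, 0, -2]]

Expansion along first row:
det = 0·det([[2,-2],[0,-2]]) - 0·det([[0,-2],[2,-2]]) + 1·det([[0,2],[2,0]])
    = 0·(2·-2 - -2·0) - 0·(0·-2 - -2·2) + 1·(0·0 - 2·2)
    = 0·-4 - 0·4 + 1·-4
    = 0 + 0 + -4 = -4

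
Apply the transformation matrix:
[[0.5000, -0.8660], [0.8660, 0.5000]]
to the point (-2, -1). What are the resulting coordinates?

Matrix multiplication:
[[0.5000, -0.8660], [0.8660, 0.5000]] × [-2, -1]ᵀ
= [(0.5000)(-2) + (-0.8660)(-1), (0.8660)(-2) + (0.5000)(-1)]ᵀ
= [-0.1340, -2.2320]ᵀ
Result: (-0.1340, -2.2320)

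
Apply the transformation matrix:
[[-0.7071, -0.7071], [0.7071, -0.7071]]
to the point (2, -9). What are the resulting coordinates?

Matrix multiplication:
[[-0.7071, -0.7071], [0.7071, -0.7071]] × [2, -9]ᵀ
= [(-0.7071)(2) + (-0.7071)(-9), (0.7071)(2) + (-0.7071)(-9)]ᵀ
= [4.9497, 7.7781]ᵀ
Result: (4.9497, 7.7781)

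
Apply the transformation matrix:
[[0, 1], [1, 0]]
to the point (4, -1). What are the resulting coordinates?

Matrix multiplication:
[[0, 1], [1, 0]] × [4, -1]ᵀ
= [(0)(4) + (1)(-1), (1)(4) + (0)(-1)]ᵀ
= [-1, 4]ᵀ
Result: (-1, 4)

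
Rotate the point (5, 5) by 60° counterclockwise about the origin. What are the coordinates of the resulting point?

Rotation matrix for 60°: [[cos 60°, -sin 60°], [sin 60°, cos 60°]] ≈ [[0.500000, -0.866025], [0.866025, 0.500000]]
[[0.500000, -0.866025], [0.866025, 0.500000]] × [5, 5]ᵀ ≈ [-1.8301, 6.8301]ᵀ
Result: (-1.8301, 6.8301)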